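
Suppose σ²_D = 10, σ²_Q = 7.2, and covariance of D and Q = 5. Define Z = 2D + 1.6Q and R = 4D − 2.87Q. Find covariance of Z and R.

covariance of Z and R = 50.2376

By bilinearity, covariance of Z and R = ac·σ²_D + bd·σ²_Q + (ad+bc)·covariance of D and Q, with a=2, b=1.6, c=4, d=-2.87.
ac·σ²_D = 2·4·10 = 80
bd·σ²_Q = 1.6·(-2.87)·7.2 = -33.0624
(ad+bc)·covariance of D and Q = (0.66)·5 = 3.3
covariance of Z and R = 80 + (-33.0624) + 3.3 = 50.2376.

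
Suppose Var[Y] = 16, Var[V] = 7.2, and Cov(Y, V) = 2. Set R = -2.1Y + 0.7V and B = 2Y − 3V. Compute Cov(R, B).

By bilinearity, Cov(R, B) = ac·Var[Y] + bd·Var[V] + (ad+bc)·Cov(Y, V), with a=-2.1, b=0.7, c=2, d=-3.
ac·Var[Y] = (-2.1)·2·16 = -67.2
bd·Var[V] = 0.7·(-3)·7.2 = -15.12
(ad+bc)·Cov(Y, V) = (7.7)·2 = 15.4
Cov(R, B) = -67.2 + (-15.12) + 15.4 = -66.92.

Cov(R, B) = -66.92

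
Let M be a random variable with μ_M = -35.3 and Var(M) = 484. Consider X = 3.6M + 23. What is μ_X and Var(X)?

X = 3.6M + 23 is linear with a = 3.6, b = 23.
μ_X = a·μ_M + b = 3.6·(-35.3) + 23 = -104.08.
Var(X) = a²·Var(M) = 3.6²·484 = 6272.64 (the additive constant 23 does not affect variance).

μ_X = -104.08, Var(X) = 6272.64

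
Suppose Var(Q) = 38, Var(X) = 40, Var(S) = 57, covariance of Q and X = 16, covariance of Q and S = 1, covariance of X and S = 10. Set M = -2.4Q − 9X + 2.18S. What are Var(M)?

Var(M) = a²·Var(Q) + b²·Var(X) + c²·Var(S) + 2ab·covariance of Q and X + 2ac·covariance of Q and S + 2bc·covariance of X and S, with a = -2.4, b = -9, c = 2.18.
= 218.88 + 3240 + 270.8868 + 691.2 + (-10.464) + (-392.4)
= 4018.1028.

Var(M) = 4018.1028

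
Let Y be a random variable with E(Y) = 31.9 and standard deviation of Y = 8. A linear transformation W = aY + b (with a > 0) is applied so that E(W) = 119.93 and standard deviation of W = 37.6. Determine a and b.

a = 4.7, b = -30

standard deviation of W = a·standard deviation of Y (a > 0), so a = 37.6/8 = 4.7.
E(W) = a·E(Y) + b, so b = 119.93 − 4.7·31.9 = -30.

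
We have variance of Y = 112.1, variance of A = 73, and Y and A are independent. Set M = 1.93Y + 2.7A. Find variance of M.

variance of M = 949.73129

variance of M = a²·variance of Y + b²·variance of A + 2ab·Cov[Y, A] with a = 1.93, b = 2.7.
Independence gives Cov[Y, A] = 0.
= 1.93²·112.1 + 2.7²·73 + 2·1.93·2.7·0
= 417.56129 + 532.17 + 0 = 949.73129.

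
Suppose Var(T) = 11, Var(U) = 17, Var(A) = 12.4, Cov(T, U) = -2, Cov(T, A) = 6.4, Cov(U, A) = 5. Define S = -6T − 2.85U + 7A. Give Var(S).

Var(S) = 336.1825

Var(S) = a²·Var(T) + b²·Var(U) + c²·Var(A) + 2ab·Cov(T, U) + 2ac·Cov(T, A) + 2bc·Cov(U, A), with a = -6, b = -2.85, c = 7.
= 396 + 138.0825 + 607.6 + (-68.4) + (-537.6) + (-199.5)
= 336.1825.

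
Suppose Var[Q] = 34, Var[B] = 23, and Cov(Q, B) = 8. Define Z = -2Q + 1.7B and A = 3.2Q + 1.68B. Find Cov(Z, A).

By bilinearity, Cov(Z, A) = ac·Var[Q] + bd·Var[B] + (ad+bc)·Cov(Q, B), with a=-2, b=1.7, c=3.2, d=1.68.
ac·Var[Q] = (-2)·3.2·34 = -217.6
bd·Var[B] = 1.7·1.68·23 = 65.688
(ad+bc)·Cov(Q, B) = (2.08)·8 = 16.64
Cov(Z, A) = -217.6 + 65.688 + 16.64 = -135.272.

Cov(Z, A) = -135.272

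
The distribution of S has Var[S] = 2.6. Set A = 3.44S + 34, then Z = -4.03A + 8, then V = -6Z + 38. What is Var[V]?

Var[A] = 3.44²·2.6 = 30.76736.
Var[Z] = (-4.03)²·30.76736 = 499.689617024.
Var[V] = (-6)²·499.689617024 = 17988.826212864.

Var[V] = 17988.826212864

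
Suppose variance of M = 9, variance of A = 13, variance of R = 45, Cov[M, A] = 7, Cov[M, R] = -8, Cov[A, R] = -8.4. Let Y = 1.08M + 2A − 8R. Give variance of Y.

variance of Y = a²·variance of M + b²·variance of A + c²·variance of R + 2ab·Cov[M, A] + 2ac·Cov[M, R] + 2bc·Cov[A, R], with a = 1.08, b = 2, c = -8.
= 10.4976 + 52 + 2880 + 30.24 + 138.24 + 268.8
= 3379.7776.

variance of Y = 3379.7776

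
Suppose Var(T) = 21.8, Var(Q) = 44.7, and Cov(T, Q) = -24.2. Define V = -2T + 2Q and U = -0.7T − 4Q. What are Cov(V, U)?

By bilinearity, Cov(V, U) = ac·Var(T) + bd·Var(Q) + (ad+bc)·Cov(T, Q), with a=-2, b=2, c=-0.7, d=-4.
ac·Var(T) = (-2)·(-0.7)·21.8 = 30.52
bd·Var(Q) = 2·(-4)·44.7 = -357.6
(ad+bc)·Cov(T, Q) = (6.6)·(-24.2) = -159.72
Cov(V, U) = 30.52 + (-357.6) + (-159.72) = -486.8.

Cov(V, U) = -486.8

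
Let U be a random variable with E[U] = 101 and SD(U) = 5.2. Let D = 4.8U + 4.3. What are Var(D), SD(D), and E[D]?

Var(D) = 623.0016, SD(D) = 24.96, E[D] = 489.1

D = 4.8U + 4.3 is linear with a = 4.8, b = 4.3.
Var(U) = 5.2² = 27.04.
Var(D) = a²·Var(U) = 4.8²·27.04 = 623.0016 (the additive constant 4.3 does not affect variance).
SD(D) = |a|·SD(U) = |4.8|·5.2 = 24.96.
E[D] = a·E[U] + b = 4.8·101 + 4.3 = 489.1.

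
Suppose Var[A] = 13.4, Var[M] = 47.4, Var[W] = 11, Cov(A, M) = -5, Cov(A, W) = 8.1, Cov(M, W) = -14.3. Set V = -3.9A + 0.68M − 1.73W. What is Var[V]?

Var[V] = a²·Var[A] + b²·Var[M] + c²·Var[W] + 2ab·Cov(A, M) + 2ac·Cov(A, W) + 2bc·Cov(M, W), with a = -3.9, b = 0.68, c = -1.73.
= 203.814 + 21.91776 + 32.9219 + 26.52 + 109.3014 + 33.64504
= 428.1201.

Var[V] = 428.1201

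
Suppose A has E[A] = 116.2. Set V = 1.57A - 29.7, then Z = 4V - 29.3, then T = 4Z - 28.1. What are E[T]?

E[T] = 2298.444

E[V] = 1.57·116.2 + (-29.7) = 152.734.
E[Z] = 4·152.734 + (-29.3) = 581.636.
E[T] = 4·581.636 + (-28.1) = 2298.444.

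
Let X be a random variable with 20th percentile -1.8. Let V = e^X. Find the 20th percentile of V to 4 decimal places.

e^X is increasing, so P_{20}(V) = g(P_{20}(X)) ≈ 0.1653.

20th percentile of V = 0.1653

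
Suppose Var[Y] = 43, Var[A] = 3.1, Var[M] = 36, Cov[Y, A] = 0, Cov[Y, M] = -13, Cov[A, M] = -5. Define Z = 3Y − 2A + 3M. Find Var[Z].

Var[Z] = 549.4

Var[Z] = a²·Var[Y] + b²·Var[A] + c²·Var[M] + 2ab·Cov[Y, A] + 2ac·Cov[Y, M] + 2bc·Cov[A, M], with a = 3, b = -2, c = 3.
= 387 + 12.4 + 324 + 0 + (-234) + 60
= 549.4.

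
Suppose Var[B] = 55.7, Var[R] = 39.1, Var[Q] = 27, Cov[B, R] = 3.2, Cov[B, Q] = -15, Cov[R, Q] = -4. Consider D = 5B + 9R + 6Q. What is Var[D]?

Var[D] = 4487.6

Var[D] = a²·Var[B] + b²·Var[R] + c²·Var[Q] + 2ab·Cov[B, R] + 2ac·Cov[B, Q] + 2bc·Cov[R, Q], with a = 5, b = 9, c = 6.
= 1392.5 + 3167.1 + 972 + 288 + (-900) + (-432)
= 4487.6.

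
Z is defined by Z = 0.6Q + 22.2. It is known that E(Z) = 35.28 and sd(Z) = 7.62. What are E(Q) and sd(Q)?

From Z = 0.6Q + 22.2: E(Z) = a·E(Q) + b, so E(Q) = (E(Z) − b)/a = (35.28 − 22.2)/0.6 = 21.8.
sd(Z) = |a|·sd(Q), so sd(Q) = 7.62/|0.6| = 12.7.

E(Q) = 21.8, sd(Q) = 12.7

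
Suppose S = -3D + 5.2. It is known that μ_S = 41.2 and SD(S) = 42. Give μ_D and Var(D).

μ_D = -12, Var(D) = 196

From S = -3D + 5.2: μ_S = a·μ_D + b, so μ_D = (μ_S − b)/a = (41.2 − 5.2)/(-3) = -12.
Var(S) = 42² = 1764.
Var(S) = a²·Var(D), so Var(D) = 1764/(-3)² = 196.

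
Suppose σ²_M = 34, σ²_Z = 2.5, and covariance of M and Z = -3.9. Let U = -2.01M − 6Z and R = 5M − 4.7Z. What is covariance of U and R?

By bilinearity, covariance of U and R = ac·σ²_M + bd·σ²_Z + (ad+bc)·covariance of M and Z, with a=-2.01, b=-6, c=5, d=-4.7.
ac·σ²_M = (-2.01)·5·34 = -341.7
bd·σ²_Z = (-6)·(-4.7)·2.5 = 70.5
(ad+bc)·covariance of M and Z = (-20.553)·(-3.9) = 80.1567
covariance of U and R = -341.7 + 70.5 + 80.1567 = -191.0433.

covariance of U and R = -191.0433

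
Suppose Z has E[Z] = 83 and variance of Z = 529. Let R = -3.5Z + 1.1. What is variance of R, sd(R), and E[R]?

R = -3.5Z + 1.1 is linear with a = -3.5, b = 1.1.
variance of R = a²·variance of Z = (-3.5)²·529 = 6480.25 (the additive constant 1.1 does not affect variance).
sd(Z) = √529 = 23.
sd(R) = |a|·sd(Z) = |-3.5|·23 = 80.5.
E[R] = a·E[Z] + b = (-3.5)·83 + 1.1 = -289.4.

variance of R = 6480.25, sd(R) = 80.5, E[R] = -289.4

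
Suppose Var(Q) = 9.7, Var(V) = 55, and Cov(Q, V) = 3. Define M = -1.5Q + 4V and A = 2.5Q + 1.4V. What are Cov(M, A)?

Cov(M, A) = 295.325

By bilinearity, Cov(M, A) = ac·Var(Q) + bd·Var(V) + (ad+bc)·Cov(Q, V), with a=-1.5, b=4, c=2.5, d=1.4.
ac·Var(Q) = (-1.5)·2.5·9.7 = -36.375
bd·Var(V) = 4·1.4·55 = 308
(ad+bc)·Cov(Q, V) = (7.9)·3 = 23.7
Cov(M, A) = -36.375 + 308 + 23.7 = 295.325.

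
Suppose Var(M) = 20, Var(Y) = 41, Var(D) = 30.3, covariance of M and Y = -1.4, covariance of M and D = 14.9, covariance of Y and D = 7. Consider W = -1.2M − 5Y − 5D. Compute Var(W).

Var(W) = a²·Var(M) + b²·Var(Y) + c²·Var(D) + 2ab·covariance of M and Y + 2ac·covariance of M and D + 2bc·covariance of Y and D, with a = -1.2, b = -5, c = -5.
= 28.8 + 1025 + 757.5 + (-16.8) + 178.8 + 350
= 2323.3.

Var(W) = 2323.3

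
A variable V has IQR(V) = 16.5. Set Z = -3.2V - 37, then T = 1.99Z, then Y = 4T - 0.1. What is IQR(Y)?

IQR(Z) = |-3.2|·16.5 = 52.8.
IQR(T) = |1.99|·52.8 = 105.072.
IQR(Y) = |4|·105.072 = 420.288.

IQR(Y) = 420.288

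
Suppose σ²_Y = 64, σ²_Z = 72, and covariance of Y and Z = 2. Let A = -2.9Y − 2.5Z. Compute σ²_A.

σ²_A = 1017.24

σ²_A = a²·σ²_Y + b²·σ²_Z + 2ab·covariance of Y and Z with a = -2.9, b = -2.5.
= (-2.9)²·64 + (-2.5)²·72 + 2·(-2.9)·(-2.5)·2
= 538.24 + 450 + 29 = 1017.24.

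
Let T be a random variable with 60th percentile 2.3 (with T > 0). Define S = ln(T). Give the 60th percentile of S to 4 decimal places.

60th percentile of S = 0.8329

ln(T) is increasing, so P_{60}(S) = g(P_{60}(T)) ≈ 0.8329.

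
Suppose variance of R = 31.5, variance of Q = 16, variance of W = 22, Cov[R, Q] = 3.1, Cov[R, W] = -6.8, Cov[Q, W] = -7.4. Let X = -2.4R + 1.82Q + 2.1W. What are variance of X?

variance of X = 316.3552

variance of X = a²·variance of R + b²·variance of Q + c²·variance of W + 2ab·Cov[R, Q] + 2ac·Cov[R, W] + 2bc·Cov[Q, W], with a = -2.4, b = 1.82, c = 2.1.
= 181.44 + 52.9984 + 97.02 + (-27.0816) + 68.544 + (-56.5656)
= 316.3552.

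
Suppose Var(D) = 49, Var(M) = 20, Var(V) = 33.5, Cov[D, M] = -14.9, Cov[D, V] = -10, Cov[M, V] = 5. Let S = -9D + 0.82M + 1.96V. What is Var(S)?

Var(S) = a²·Var(D) + b²·Var(M) + c²·Var(V) + 2ab·Cov[D, M] + 2ac·Cov[D, V] + 2bc·Cov[M, V], with a = -9, b = 0.82, c = 1.96.
= 3969 + 13.448 + 128.6936 + 219.924 + 352.8 + 16.072
= 4699.9376.

Var(S) = 4699.9376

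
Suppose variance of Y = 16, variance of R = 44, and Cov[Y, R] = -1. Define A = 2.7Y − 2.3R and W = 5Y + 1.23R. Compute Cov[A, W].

By bilinearity, Cov[A, W] = ac·variance of Y + bd·variance of R + (ad+bc)·Cov[Y, R], with a=2.7, b=-2.3, c=5, d=1.23.
ac·variance of Y = 2.7·5·16 = 216
bd·variance of R = (-2.3)·1.23·44 = -124.476
(ad+bc)·Cov[Y, R] = (-8.179)·(-1) = 8.179
Cov[A, W] = 216 + (-124.476) + 8.179 = 99.703.

Cov[A, W] = 99.703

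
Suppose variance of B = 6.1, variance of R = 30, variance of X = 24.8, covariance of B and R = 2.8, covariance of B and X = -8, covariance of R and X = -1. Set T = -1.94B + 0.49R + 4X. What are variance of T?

variance of T = 541.8776

variance of T = a²·variance of B + b²·variance of R + c²·variance of X + 2ab·covariance of B and R + 2ac·covariance of B and X + 2bc·covariance of R and X, with a = -1.94, b = 0.49, c = 4.
= 22.95796 + 7.203 + 396.8 + (-5.32336) + 124.16 + (-3.92)
= 541.8776.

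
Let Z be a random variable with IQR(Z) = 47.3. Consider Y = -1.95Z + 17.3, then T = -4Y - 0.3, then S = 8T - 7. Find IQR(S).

IQR(Y) = |-1.95|·47.3 = 92.235.
IQR(T) = |-4|·92.235 = 368.94.
IQR(S) = |8|·368.94 = 2951.52.

IQR(S) = 2951.52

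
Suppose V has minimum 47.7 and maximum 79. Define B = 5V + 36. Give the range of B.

Range(B) = 156.5

Range of V = 79 − 47.7 = 31.3.
Range(B) = |a|·Range(V) = |5|·31.3 = 156.5.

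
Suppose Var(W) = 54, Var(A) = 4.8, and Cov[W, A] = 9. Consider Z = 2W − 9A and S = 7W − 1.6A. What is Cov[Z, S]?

Cov[Z, S] = 229.32

By bilinearity, Cov[Z, S] = ac·Var(W) + bd·Var(A) + (ad+bc)·Cov[W, A], with a=2, b=-9, c=7, d=-1.6.
ac·Var(W) = 2·7·54 = 756
bd·Var(A) = (-9)·(-1.6)·4.8 = 69.12
(ad+bc)·Cov[W, A] = (-66.2)·9 = -595.8
Cov[Z, S] = 756 + 69.12 + (-595.8) = 229.32.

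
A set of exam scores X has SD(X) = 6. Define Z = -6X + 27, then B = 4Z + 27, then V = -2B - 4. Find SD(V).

SD(Z) = |-6|·6 = 36.
SD(B) = |4|·36 = 144.
SD(V) = |-2|·144 = 288.

SD(V) = 288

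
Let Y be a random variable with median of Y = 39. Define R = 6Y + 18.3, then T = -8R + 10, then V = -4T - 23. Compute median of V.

median of V = 8010.6

median of R = 6·39 + 18.3 = 252.3.
median of T = (-8)·252.3 + 10 = -2008.4.
median of V = (-4)·(-2008.4) + (-23) = 8010.6.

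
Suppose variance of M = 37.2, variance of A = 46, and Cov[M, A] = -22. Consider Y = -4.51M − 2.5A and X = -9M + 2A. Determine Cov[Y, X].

By bilinearity, Cov[Y, X] = ac·variance of M + bd·variance of A + (ad+bc)·Cov[M, A], with a=-4.51, b=-2.5, c=-9, d=2.
ac·variance of M = (-4.51)·(-9)·37.2 = 1509.948
bd·variance of A = (-2.5)·2·46 = -230
(ad+bc)·Cov[M, A] = (13.48)·(-22) = -296.56
Cov[Y, X] = 1509.948 + (-230) + (-296.56) = 983.388.

Cov[Y, X] = 983.388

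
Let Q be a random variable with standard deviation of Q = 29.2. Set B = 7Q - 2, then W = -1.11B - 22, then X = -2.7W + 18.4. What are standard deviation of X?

standard deviation of X = 612.5868

standard deviation of B = |7|·29.2 = 204.4.
standard deviation of W = |-1.11|·204.4 = 226.884.
standard deviation of X = |-2.7|·226.884 = 612.5868.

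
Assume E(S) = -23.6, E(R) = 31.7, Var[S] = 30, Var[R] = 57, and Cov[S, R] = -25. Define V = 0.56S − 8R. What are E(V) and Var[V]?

E(V) = 0.56·E(S) + (-8)·E(R) = 0.56·(-23.6) + (-8)·31.7 = -266.816.
Var[V] = a²·Var[S] + b²·Var[R] + 2ab·Cov[S, R] with a = 0.56, b = -8.
= 0.56²·30 + (-8)²·57 + 2·0.56·(-8)·(-25)
= 9.408 + 3648 + 224 = 3881.408.

E(V) = -266.816, Var[V] = 3881.408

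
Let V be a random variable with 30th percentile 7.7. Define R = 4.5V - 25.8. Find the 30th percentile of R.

30th percentile of R = 8.85

Since a = 4.5 > 0 the transformation is increasing, so the 30th percentile of R = a·(P_{30} of V) + b = 4.5·7.7 + (-25.8) = 8.85.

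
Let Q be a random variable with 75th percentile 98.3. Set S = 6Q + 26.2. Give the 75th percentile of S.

Since a = 6 > 0 the transformation is increasing, so the 75th percentile of S = a·(P_{75} of Q) + b = 6·98.3 + 26.2 = 616.

75th percentile of S = 616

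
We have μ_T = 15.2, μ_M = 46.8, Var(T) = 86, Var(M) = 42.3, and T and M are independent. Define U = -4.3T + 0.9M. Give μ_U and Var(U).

μ_U = (-4.3)·μ_T + 0.9·μ_M = (-4.3)·15.2 + 0.9·46.8 = -23.24.
Var(U) = a²·Var(T) + b²·Var(M) + 2ab·covariance of T and M with a = -4.3, b = 0.9.
Independence gives covariance of T and M = 0.
= (-4.3)²·86 + 0.9²·42.3 + 2·(-4.3)·0.9·0
= 1590.14 + 34.263 + 0 = 1624.403.

μ_U = -23.24, Var(U) = 1624.403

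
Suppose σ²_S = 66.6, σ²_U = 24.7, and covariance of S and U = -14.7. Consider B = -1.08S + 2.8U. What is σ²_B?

σ²_B = a²·σ²_S + b²·σ²_U + 2ab·covariance of S and U with a = -1.08, b = 2.8.
= (-1.08)²·66.6 + 2.8²·24.7 + 2·(-1.08)·2.8·(-14.7)
= 77.68224 + 193.648 + 88.9056 = 360.23584.

σ²_B = 360.23584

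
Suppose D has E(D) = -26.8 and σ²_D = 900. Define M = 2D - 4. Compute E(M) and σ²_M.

M = 2D - 4 is linear with a = 2, b = -4.
E(M) = a·E(D) + b = 2·(-26.8) + (-4) = -57.6.
σ²_M = a²·σ²_D = 2²·900 = 3600 (the additive constant -4 does not affect variance).

E(M) = -57.6, σ²_M = 3600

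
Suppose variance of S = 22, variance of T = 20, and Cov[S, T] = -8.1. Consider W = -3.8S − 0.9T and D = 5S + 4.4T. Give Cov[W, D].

Cov[W, D] = -325.318

By bilinearity, Cov[W, D] = ac·variance of S + bd·variance of T + (ad+bc)·Cov[S, T], with a=-3.8, b=-0.9, c=5, d=4.4.
ac·variance of S = (-3.8)·5·22 = -418
bd·variance of T = (-0.9)·4.4·20 = -79.2
(ad+bc)·Cov[S, T] = (-21.22)·(-8.1) = 171.882
Cov[W, D] = -418 + (-79.2) + 171.882 = -325.318.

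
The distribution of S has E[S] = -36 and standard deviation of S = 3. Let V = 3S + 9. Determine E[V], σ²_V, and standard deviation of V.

E[V] = -99, σ²_V = 81, standard deviation of V = 9

V = 3S + 9 is linear with a = 3, b = 9.
E[V] = a·E[S] + b = 3·(-36) + 9 = -99.
σ²_S = 3² = 9.
σ²_V = a²·σ²_S = 3²·9 = 81 (the additive constant 9 does not affect variance).
standard deviation of V = |a|·standard deviation of S = |3|·3 = 9.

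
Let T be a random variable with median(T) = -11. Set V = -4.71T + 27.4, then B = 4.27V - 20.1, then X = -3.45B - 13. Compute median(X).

median(V) = (-4.71)·(-11) + 27.4 = 79.21.
median(B) = 4.27·79.21 + (-20.1) = 318.1267.
median(X) = (-3.45)·318.1267 + (-13) = -1110.537115.

median(X) = -1110.537115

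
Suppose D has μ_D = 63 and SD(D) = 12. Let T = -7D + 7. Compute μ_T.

μ_T = -434

T = -7D + 7 is linear with a = -7, b = 7.
μ_T = a·μ_D + b = (-7)·63 + 7 = -434.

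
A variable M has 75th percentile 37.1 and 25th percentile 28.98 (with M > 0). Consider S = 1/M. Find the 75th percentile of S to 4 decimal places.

1/M is decreasing on M > 0, so percentile order reverses: P_{75}(S) uses P_{25}(M) = 28.98.
P_{75}(S) = 1/28.98 ≈ 0.0345.

75th percentile of S = 0.0345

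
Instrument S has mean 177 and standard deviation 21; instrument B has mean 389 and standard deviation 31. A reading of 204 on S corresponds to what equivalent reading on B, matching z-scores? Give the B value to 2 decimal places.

z = (204 − 177)/21 ≈ 1.2857.
B = 389 + z·31 = 389 + (204 − 177)·31/21 ≈ 428.86.

B = 428.86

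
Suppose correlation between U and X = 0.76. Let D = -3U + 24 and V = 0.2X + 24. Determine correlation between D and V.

correlation between D and V = -0.76

Linear rescalings preserve |correlation|; the slopes -3 and 0.2 have opposite signs, so the correlation flips sign: correlation between D and V = −correlation between U and X = -0.76.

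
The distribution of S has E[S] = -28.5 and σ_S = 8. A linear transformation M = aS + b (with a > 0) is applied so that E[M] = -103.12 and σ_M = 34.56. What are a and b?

a = 4.32, b = 20

σ_M = a·σ_S (a > 0), so a = 34.56/8 = 4.32.
E[M] = a·E[S] + b, so b = -103.12 − 4.32·(-28.5) = 20.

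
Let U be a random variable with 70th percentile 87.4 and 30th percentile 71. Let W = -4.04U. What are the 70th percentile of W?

Since a = -4.04 < 0 the transformation is decreasing, reversing order: the 70th percentile of W corresponds to the 30th percentile of U.
So P_{70}(W) = a·P_{30}(U) + b = (-4.04)·71 = -286.84.

70th percentile of W = -286.84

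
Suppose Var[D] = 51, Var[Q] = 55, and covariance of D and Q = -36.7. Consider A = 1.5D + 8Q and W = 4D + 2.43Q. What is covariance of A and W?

By bilinearity, covariance of A and W = ac·Var[D] + bd·Var[Q] + (ad+bc)·covariance of D and Q, with a=1.5, b=8, c=4, d=2.43.
ac·Var[D] = 1.5·4·51 = 306
bd·Var[Q] = 8·2.43·55 = 1069.2
(ad+bc)·covariance of D and Q = (35.645)·(-36.7) = -1308.1715
covariance of A and W = 306 + 1069.2 + (-1308.1715) = 67.0285.

covariance of A and W = 67.0285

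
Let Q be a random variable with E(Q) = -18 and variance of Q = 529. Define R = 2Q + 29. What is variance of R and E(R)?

R = 2Q + 29 is linear with a = 2, b = 29.
variance of R = a²·variance of Q = 2²·529 = 2116 (the additive constant 29 does not affect variance).
E(R) = a·E(Q) + b = 2·(-18) + 29 = -7.

variance of R = 2116, E(R) = -7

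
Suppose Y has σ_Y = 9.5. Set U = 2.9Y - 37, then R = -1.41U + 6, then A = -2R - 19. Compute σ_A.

σ_A = 77.691

σ_U = |2.9|·9.5 = 27.55.
σ_R = |-1.41|·27.55 = 38.8455.
σ_A = |-2|·38.8455 = 77.691.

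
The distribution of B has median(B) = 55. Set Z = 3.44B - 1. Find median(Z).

median(Z) = 188.2

A linear map preserves order up to sign, so median(Z) = a·median(B) + b = 3.44·55 + (-1) = 188.2.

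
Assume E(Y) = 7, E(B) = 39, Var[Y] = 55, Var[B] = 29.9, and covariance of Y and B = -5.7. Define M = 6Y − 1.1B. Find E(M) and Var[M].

E(M) = 6·E(Y) + (-1.1)·E(B) = 6·7 + (-1.1)·39 = -0.9.
Var[M] = a²·Var[Y] + b²·Var[B] + 2ab·covariance of Y and B with a = 6, b = -1.1.
= 6²·55 + (-1.1)²·29.9 + 2·6·(-1.1)·(-5.7)
= 1980 + 36.179 + 75.24 = 2091.419.

E(M) = -0.9, Var[M] = 2091.419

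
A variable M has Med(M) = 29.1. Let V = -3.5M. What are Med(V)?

A linear map preserves order up to sign, so Med(V) = a·Med(M) + b = (-3.5)·29.1 = -101.85.

Med(V) = -101.85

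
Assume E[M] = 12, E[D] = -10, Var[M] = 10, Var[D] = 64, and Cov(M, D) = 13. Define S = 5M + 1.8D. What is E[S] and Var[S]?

E[S] = 42, Var[S] = 691.36

E[S] = 5·E[M] + 1.8·E[D] = 5·12 + 1.8·(-10) = 42.
Var[S] = a²·Var[M] + b²·Var[D] + 2ab·Cov(M, D) with a = 5, b = 1.8.
= 5²·10 + 1.8²·64 + 2·5·1.8·13
= 250 + 207.36 + 234 = 691.36.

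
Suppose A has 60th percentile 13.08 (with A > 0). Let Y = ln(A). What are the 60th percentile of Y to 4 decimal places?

60th percentile of Y = 2.5711

ln(A) is increasing, so P_{60}(Y) = g(P_{60}(A)) ≈ 2.5711.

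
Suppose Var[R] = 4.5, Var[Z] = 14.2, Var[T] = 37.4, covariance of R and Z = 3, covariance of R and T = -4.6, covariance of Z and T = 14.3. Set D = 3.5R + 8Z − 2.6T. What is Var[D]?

Var[D] = 873.589

Var[D] = a²·Var[R] + b²·Var[Z] + c²·Var[T] + 2ab·covariance of R and Z + 2ac·covariance of R and T + 2bc·covariance of Z and T, with a = 3.5, b = 8, c = -2.6.
= 55.125 + 908.8 + 252.824 + 168 + 83.72 + (-594.88)
= 873.589.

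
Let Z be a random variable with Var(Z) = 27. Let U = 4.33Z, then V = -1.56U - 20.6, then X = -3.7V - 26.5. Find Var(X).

Var(U) = 4.33²·27 = 506.2203.
Var(V) = (-1.56)²·506.2203 = 1231.93772208.
Var(X) = (-3.7)²·1231.93772208 = 16865.2274152752.

Var(X) = 16865.2274152752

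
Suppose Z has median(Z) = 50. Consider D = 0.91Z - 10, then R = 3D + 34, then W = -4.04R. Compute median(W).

median(D) = 0.91·50 + (-10) = 35.5.
median(R) = 3·35.5 + 34 = 140.5.
median(W) = (-4.04)·140.5 = -567.62.

median(W) = -567.62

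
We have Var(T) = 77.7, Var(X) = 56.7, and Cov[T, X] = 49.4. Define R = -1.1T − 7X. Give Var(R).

Var(R) = 3633.077

Var(R) = a²·Var(T) + b²·Var(X) + 2ab·Cov[T, X] with a = -1.1, b = -7.
= (-1.1)²·77.7 + (-7)²·56.7 + 2·(-1.1)·(-7)·49.4
= 94.017 + 2778.3 + 760.76 = 3633.077.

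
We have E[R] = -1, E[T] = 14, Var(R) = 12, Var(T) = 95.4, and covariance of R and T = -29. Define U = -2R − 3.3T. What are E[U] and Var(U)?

E[U] = -44.2, Var(U) = 704.106

E[U] = (-2)·E[R] + (-3.3)·E[T] = (-2)·(-1) + (-3.3)·14 = -44.2.
Var(U) = a²·Var(R) + b²·Var(T) + 2ab·covariance of R and T with a = -2, b = -3.3.
= (-2)²·12 + (-3.3)²·95.4 + 2·(-2)·(-3.3)·(-29)
= 48 + 1038.906 + (-382.8) = 704.106.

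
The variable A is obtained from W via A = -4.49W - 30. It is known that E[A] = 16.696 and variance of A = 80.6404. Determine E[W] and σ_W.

From A = -4.49W - 30: E[A] = a·E[W] + b, so E[W] = (E[A] − b)/a = (16.696 − (-30))/(-4.49) = -10.4.
σ_A = √80.6404 = 8.98.
σ_A = |a|·σ_W, so σ_W = 8.98/|-4.49| = 2.

E[W] = -10.4, σ_W = 2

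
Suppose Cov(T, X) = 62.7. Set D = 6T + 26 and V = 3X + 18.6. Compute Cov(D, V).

Cov(D, V) = a·c·Cov(T, X) = 6·3·62.7 = 1128.6. Additive constants drop out.

Cov(D, V) = 1128.6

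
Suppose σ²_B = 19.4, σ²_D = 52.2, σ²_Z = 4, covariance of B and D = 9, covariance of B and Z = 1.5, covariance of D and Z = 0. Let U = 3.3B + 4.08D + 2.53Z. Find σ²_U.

σ²_U = a²·σ²_B + b²·σ²_D + c²·σ²_Z + 2ab·covariance of B and D + 2ac·covariance of B and Z + 2bc·covariance of D and Z, with a = 3.3, b = 4.08, c = 2.53.
= 211.266 + 868.94208 + 25.6036 + 242.352 + 25.047 + 0
= 1373.21068.

σ²_U = 1373.21068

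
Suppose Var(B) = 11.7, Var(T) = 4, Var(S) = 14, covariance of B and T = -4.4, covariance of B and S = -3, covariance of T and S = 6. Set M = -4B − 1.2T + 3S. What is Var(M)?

Var(M) = a²·Var(B) + b²·Var(T) + c²·Var(S) + 2ab·covariance of B and T + 2ac·covariance of B and S + 2bc·covariance of T and S, with a = -4, b = -1.2, c = 3.
= 187.2 + 5.76 + 126 + (-42.24) + 72 + (-43.2)
= 305.52.

Var(M) = 305.52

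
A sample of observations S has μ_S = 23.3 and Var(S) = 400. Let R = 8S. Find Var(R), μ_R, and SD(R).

Var(R) = 25600, μ_R = 186.4, SD(R) = 160

R = 8S is linear with a = 8, b = 0.
Var(R) = a²·Var(S) = 8²·400 = 25600.
μ_R = a·μ_S + b = 8·23.3 = 186.4.
SD(S) = √400 = 20.
SD(R) = |a|·SD(S) = |8|·20 = 160.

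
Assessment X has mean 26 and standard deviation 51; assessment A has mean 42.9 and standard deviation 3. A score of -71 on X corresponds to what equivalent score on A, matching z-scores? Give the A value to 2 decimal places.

A = 37.19

z = (-71 − 26)/51 ≈ -1.902.
A = 42.9 + z·3 = 42.9 + (-71 − 26)·3/51 ≈ 37.19.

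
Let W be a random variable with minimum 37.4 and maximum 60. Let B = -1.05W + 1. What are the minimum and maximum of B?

a = -1.05 < 0, so order reverses: min(B) = a·max(W)+b = (-1.05)·60 + 1 = -62; max(B) = a·min(W)+b = (-1.05)·37.4 + 1 = -38.27.

min(B) = -62, max(B) = -38.27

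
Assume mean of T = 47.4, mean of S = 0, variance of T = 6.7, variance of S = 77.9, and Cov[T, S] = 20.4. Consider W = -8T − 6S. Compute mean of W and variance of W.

mean of W = -379.2, variance of W = 5191.6

mean of W = (-8)·mean of T + (-6)·mean of S = (-8)·47.4 + (-6)·0 = -379.2.
variance of W = a²·variance of T + b²·variance of S + 2ab·Cov[T, S] with a = -8, b = -6.
= (-8)²·6.7 + (-6)²·77.9 + 2·(-8)·(-6)·20.4
= 428.8 + 2804.4 + 1958.4 = 5191.6.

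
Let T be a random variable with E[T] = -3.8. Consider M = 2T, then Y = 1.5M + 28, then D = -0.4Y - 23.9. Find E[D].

E[D] = -30.54

E[M] = 2·(-3.8) = -7.6.
E[Y] = 1.5·(-7.6) + 28 = 16.6.
E[D] = (-0.4)·16.6 + (-23.9) = -30.54.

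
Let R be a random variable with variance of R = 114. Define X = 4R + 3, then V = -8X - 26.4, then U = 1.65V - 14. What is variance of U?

variance of U = 317813.76

variance of X = 4²·114 = 1824.
variance of V = (-8)²·1824 = 116736.
variance of U = 1.65²·116736 = 317813.76.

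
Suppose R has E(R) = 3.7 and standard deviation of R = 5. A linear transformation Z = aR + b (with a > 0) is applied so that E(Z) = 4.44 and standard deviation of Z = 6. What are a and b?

a = 1.2, b = 0

standard deviation of Z = a·standard deviation of R (a > 0), so a = 6/5 = 1.2.
E(Z) = a·E(R) + b, so b = 4.44 − 1.2·3.7 = 0.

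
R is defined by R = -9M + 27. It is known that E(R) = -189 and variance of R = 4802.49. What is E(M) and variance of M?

From R = -9M + 27: E(R) = a·E(M) + b, so E(M) = (E(R) − b)/a = (-189 − 27)/(-9) = 24.
variance of R = a²·variance of M, so variance of M = 4802.49/(-9)² = 59.29.

E(M) = 24, variance of M = 59.29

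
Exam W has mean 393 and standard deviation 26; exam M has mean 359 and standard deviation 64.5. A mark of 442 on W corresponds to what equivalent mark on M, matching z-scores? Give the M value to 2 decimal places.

z = (442 − 393)/26 ≈ 1.8846.
M = 359 + z·64.5 = 359 + (442 − 393)·64.5/26 ≈ 480.56.

M = 480.56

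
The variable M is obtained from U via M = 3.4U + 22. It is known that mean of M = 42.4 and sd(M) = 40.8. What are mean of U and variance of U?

mean of U = 6, variance of U = 144

From M = 3.4U + 22: mean of M = a·mean of U + b, so mean of U = (mean of M − b)/a = (42.4 − 22)/3.4 = 6.
variance of M = 40.8² = 1664.64.
variance of M = a²·variance of U, so variance of U = 1664.64/3.4² = 144.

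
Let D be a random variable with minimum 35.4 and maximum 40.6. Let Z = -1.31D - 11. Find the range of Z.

Range(Z) = 6.812

Range of D = 40.6 − 35.4 = 5.2.
Range(Z) = |a|·Range(D) = |-1.31|·5.2 = 6.812.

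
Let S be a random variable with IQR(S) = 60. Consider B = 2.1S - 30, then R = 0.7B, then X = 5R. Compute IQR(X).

IQR(B) = |2.1|·60 = 126.
IQR(R) = |0.7|·126 = 88.2.
IQR(X) = |5|·88.2 = 441.

IQR(X) = 441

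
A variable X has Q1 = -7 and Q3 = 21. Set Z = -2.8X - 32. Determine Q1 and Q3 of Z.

a = -2.8 < 0 reverses order: Q1(Z) comes from Q3(X), Q3(Z) from Q1(X).
Q1(Z) = (-2.8)·21 + (-32) = -90.8; Q3(Z) = (-2.8)·(-7) + (-32) = -12.4.

Q1(Z) = -90.8, Q3(Z) = -12.4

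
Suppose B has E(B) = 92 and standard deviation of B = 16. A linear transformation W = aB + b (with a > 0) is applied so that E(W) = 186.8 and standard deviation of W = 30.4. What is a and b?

standard deviation of W = a·standard deviation of B (a > 0), so a = 30.4/16 = 1.9.
E(W) = a·E(B) + b, so b = 186.8 − 1.9·92 = 12.

a = 1.9, b = 12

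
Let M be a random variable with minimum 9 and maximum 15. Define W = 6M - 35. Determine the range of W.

Range(W) = 36

Range of M = 15 − 9 = 6.
Range(W) = |a|·Range(M) = |6|·6 = 36.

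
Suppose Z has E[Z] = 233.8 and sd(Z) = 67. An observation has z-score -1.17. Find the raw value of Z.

Z = E[Z] + z·sd(Z) = 233.8 + (-1.17)·67 = 155.41.

Z = 155.41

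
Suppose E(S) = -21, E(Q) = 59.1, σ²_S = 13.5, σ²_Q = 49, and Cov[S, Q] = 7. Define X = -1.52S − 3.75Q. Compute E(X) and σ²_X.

E(X) = -189.705, σ²_X = 800.0529

E(X) = (-1.52)·E(S) + (-3.75)·E(Q) = (-1.52)·(-21) + (-3.75)·59.1 = -189.705.
σ²_X = a²·σ²_S + b²·σ²_Q + 2ab·Cov[S, Q] with a = -1.52, b = -3.75.
= (-1.52)²·13.5 + (-3.75)²·49 + 2·(-1.52)·(-3.75)·7
= 31.1904 + 689.0625 + 79.8 = 800.0529.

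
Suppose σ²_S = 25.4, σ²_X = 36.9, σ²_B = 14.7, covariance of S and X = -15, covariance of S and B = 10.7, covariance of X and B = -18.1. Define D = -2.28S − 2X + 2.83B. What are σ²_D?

σ²_D = a²·σ²_S + b²·σ²_X + c²·σ²_B + 2ab·covariance of S and X + 2ac·covariance of S and B + 2bc·covariance of X and B, with a = -2.28, b = -2, c = 2.83.
= 132.03936 + 147.6 + 117.73083 + (-136.8) + (-138.08136) + 204.892
= 327.38083.

σ²_D = 327.38083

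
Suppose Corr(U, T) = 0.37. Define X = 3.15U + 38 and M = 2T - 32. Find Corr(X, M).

Linear rescalings preserve correlation up to sign; here the slopes 3.15 and 2 have the same sign, so Corr(X, M) = Corr(U, T) = 0.37.

Corr(X, M) = 0.37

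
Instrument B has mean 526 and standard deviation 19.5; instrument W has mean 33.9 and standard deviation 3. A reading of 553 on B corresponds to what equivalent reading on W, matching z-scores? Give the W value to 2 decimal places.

z = (553 − 526)/19.5 ≈ 1.3846.
W = 33.9 + z·3 = 33.9 + (553 − 526)·3/19.5 ≈ 38.05.

W = 38.05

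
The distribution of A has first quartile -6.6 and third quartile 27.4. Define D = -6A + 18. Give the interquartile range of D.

IQR(D) = 204

IQR of A = Q3 − Q1 = 27.4 − (-6.6) = 34.
Under D = aA + b, IQR(D) = |a|·IQR(A) = |-6|·34 = 204 (shifts cancel; spread scales by |a|).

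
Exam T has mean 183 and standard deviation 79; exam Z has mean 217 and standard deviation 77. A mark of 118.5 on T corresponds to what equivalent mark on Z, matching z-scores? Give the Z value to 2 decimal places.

Z = 154.13

z = (118.5 − 183)/79 ≈ -0.8165.
Z = 217 + z·77 = 217 + (118.5 − 183)·77/79 ≈ 154.13.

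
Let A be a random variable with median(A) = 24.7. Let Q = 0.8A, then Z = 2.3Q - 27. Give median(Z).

median(Q) = 0.8·24.7 = 19.76.
median(Z) = 2.3·19.76 + (-27) = 18.448.

median(Z) = 18.448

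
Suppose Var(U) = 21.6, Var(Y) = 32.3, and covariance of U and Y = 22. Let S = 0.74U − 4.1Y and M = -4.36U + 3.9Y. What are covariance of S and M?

By bilinearity, covariance of S and M = ac·Var(U) + bd·Var(Y) + (ad+bc)·covariance of U and Y, with a=0.74, b=-4.1, c=-4.36, d=3.9.
ac·Var(U) = 0.74·(-4.36)·21.6 = -69.69024
bd·Var(Y) = (-4.1)·3.9·32.3 = -516.477
(ad+bc)·covariance of U and Y = (20.762)·22 = 456.764
covariance of S and M = -69.69024 + (-516.477) + 456.764 = -129.40324.

covariance of S and M = -129.40324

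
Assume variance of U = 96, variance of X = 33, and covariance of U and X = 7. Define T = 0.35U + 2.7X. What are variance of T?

variance of T = 265.56

variance of T = a²·variance of U + b²·variance of X + 2ab·covariance of U and X with a = 0.35, b = 2.7.
= 0.35²·96 + 2.7²·33 + 2·0.35·2.7·7
= 11.76 + 240.57 + 13.23 = 265.56.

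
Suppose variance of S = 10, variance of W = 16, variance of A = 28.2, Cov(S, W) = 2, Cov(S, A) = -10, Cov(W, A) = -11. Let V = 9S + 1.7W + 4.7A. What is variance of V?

variance of V = 518.598

variance of V = a²·variance of S + b²·variance of W + c²·variance of A + 2ab·Cov(S, W) + 2ac·Cov(S, A) + 2bc·Cov(W, A), with a = 9, b = 1.7, c = 4.7.
= 810 + 46.24 + 622.938 + 61.2 + (-846) + (-175.78)
= 518.598.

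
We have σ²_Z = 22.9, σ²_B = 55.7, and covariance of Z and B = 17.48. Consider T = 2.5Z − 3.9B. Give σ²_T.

σ²_T = 649.462

σ²_T = a²·σ²_Z + b²·σ²_B + 2ab·covariance of Z and B with a = 2.5, b = -3.9.
= 2.5²·22.9 + (-3.9)²·55.7 + 2·2.5·(-3.9)·17.48
= 143.125 + 847.197 + (-340.86) = 649.462.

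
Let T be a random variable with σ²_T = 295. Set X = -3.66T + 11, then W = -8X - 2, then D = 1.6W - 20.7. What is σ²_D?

σ²_X = (-3.66)²·295 = 3951.702.
σ²_W = (-8)²·3951.702 = 252908.928.
σ²_D = 1.6²·252908.928 = 647446.85568.

σ²_D = 647446.85568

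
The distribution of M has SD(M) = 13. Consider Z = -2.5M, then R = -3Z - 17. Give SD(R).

SD(R) = 97.5

SD(Z) = |-2.5|·13 = 32.5.
SD(R) = |-3|·32.5 = 97.5.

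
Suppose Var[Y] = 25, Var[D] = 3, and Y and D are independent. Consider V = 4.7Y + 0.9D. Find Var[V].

Var[V] = 554.68

Var[V] = a²·Var[Y] + b²·Var[D] + 2ab·Cov(Y, D) with a = 4.7, b = 0.9.
Independence gives Cov(Y, D) = 0.
= 4.7²·25 + 0.9²·3 + 2·4.7·0.9·0
= 552.25 + 2.43 + 0 = 554.68.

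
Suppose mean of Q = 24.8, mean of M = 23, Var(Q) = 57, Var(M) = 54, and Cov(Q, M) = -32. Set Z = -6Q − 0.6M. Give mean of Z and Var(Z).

mean of Z = -162.6, Var(Z) = 1841.04

mean of Z = (-6)·mean of Q + (-0.6)·mean of M = (-6)·24.8 + (-0.6)·23 = -162.6.
Var(Z) = a²·Var(Q) + b²·Var(M) + 2ab·Cov(Q, M) with a = -6, b = -0.6.
= (-6)²·57 + (-0.6)²·54 + 2·(-6)·(-0.6)·(-32)
= 2052 + 19.44 + (-230.4) = 1841.04.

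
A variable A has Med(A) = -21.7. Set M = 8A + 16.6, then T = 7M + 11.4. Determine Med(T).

Med(T) = -1087.6

Med(M) = 8·(-21.7) + 16.6 = -157.
Med(T) = 7·(-157) + 11.4 = -1087.6.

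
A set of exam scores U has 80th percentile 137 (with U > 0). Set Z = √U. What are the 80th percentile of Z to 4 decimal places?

80th percentile of Z = 11.7047

√U is increasing, so P_{80}(Z) = g(P_{80}(U)) ≈ 11.7047.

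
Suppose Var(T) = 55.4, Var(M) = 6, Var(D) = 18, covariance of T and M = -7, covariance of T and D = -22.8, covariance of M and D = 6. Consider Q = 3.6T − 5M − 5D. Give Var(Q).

Var(Q) = 2690.784

Var(Q) = a²·Var(T) + b²·Var(M) + c²·Var(D) + 2ab·covariance of T and M + 2ac·covariance of T and D + 2bc·covariance of M and D, with a = 3.6, b = -5, c = -5.
= 717.984 + 150 + 450 + 252 + 820.8 + 300
= 2690.784.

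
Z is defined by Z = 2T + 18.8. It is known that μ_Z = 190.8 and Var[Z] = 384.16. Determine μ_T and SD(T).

From Z = 2T + 18.8: μ_Z = a·μ_T + b, so μ_T = (μ_Z − b)/a = (190.8 − 18.8)/2 = 86.
SD(Z) = √384.16 = 19.6.
SD(Z) = |a|·SD(T), so SD(T) = 19.6/|2| = 9.8.

μ_T = 86, SD(T) = 9.8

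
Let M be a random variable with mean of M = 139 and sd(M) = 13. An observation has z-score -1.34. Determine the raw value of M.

M = mean of M + z·sd(M) = 139 + (-1.34)·13 = 121.58.

M = 121.58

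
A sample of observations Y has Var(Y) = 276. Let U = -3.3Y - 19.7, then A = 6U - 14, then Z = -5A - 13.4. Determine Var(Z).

Var(U) = (-3.3)²·276 = 3005.64.
Var(A) = 6²·3005.64 = 108203.04.
Var(Z) = (-5)²·108203.04 = 2705076.

Var(Z) = 2705076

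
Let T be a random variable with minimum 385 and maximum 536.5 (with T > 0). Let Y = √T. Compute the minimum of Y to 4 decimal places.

min(Y) = 19.6214

√T is increasing on this domain, so min(Y) comes from min(T) = 385: min(Y) = √(385) ≈ 19.6214.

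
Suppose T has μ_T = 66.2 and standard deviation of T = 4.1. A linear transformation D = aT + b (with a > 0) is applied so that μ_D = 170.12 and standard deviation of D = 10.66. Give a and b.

a = 2.6, b = -2

standard deviation of D = a·standard deviation of T (a > 0), so a = 10.66/4.1 = 2.6.
μ_D = a·μ_T + b, so b = 170.12 − 2.6·66.2 = -2.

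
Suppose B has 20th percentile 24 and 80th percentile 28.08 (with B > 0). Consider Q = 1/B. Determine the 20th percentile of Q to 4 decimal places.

1/B is decreasing on B > 0, so percentile order reverses: P_{20}(Q) uses P_{80}(B) = 28.08.
P_{20}(Q) = 1/28.08 ≈ 0.0356.

20th percentile of Q = 0.0356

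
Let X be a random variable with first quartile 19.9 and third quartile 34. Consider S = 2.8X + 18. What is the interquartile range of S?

IQR of X = Q3 − Q1 = 34 − 19.9 = 14.1.
Under S = aX + b, IQR(S) = |a|·IQR(X) = |2.8|·14.1 = 39.48 (shifts cancel; spread scales by |a|).

IQR(S) = 39.48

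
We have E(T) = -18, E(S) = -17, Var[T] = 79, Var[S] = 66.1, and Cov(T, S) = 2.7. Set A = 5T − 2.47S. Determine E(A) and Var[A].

E(A) = 5·E(T) + (-2.47)·E(S) = 5·(-18) + (-2.47)·(-17) = -48.01.
Var[A] = a²·Var[T] + b²·Var[S] + 2ab·Cov(T, S) with a = 5, b = -2.47.
= 5²·79 + (-2.47)²·66.1 + 2·5·(-2.47)·2.7
= 1975 + 403.26949 + (-66.69) = 2311.57949.

E(A) = -48.01, Var[A] = 2311.57949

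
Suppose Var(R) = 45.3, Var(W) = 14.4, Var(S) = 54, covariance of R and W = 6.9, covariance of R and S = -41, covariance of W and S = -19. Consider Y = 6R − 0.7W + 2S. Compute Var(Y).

Var(Y) = a²·Var(R) + b²·Var(W) + c²·Var(S) + 2ab·covariance of R and W + 2ac·covariance of R and S + 2bc·covariance of W and S, with a = 6, b = -0.7, c = 2.
= 1630.8 + 7.056 + 216 + (-57.96) + (-984) + 53.2
= 865.096.

Var(Y) = 865.096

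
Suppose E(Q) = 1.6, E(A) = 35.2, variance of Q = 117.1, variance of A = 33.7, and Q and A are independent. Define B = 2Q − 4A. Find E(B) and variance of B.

E(B) = -137.6, variance of B = 1007.6

E(B) = 2·E(Q) + (-4)·E(A) = 2·1.6 + (-4)·35.2 = -137.6.
variance of B = a²·variance of Q + b²·variance of A + 2ab·covariance of Q and A with a = 2, b = -4.
Independence gives covariance of Q and A = 0.
= 2²·117.1 + (-4)²·33.7 + 2·2·(-4)·0
= 468.4 + 539.2 + 0 = 1007.6.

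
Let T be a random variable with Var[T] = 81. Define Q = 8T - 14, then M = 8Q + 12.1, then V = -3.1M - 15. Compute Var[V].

Var[V] = 3188367.36

Var[Q] = 8²·81 = 5184.
Var[M] = 8²·5184 = 331776.
Var[V] = (-3.1)²·331776 = 3188367.36.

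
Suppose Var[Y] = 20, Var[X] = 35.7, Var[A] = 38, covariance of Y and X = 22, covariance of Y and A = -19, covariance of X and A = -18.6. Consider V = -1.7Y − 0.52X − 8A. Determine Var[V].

Var[V] = a²·Var[Y] + b²·Var[X] + c²·Var[A] + 2ab·covariance of Y and X + 2ac·covariance of Y and A + 2bc·covariance of X and A, with a = -1.7, b = -0.52, c = -8.
= 57.8 + 9.65328 + 2432 + 38.896 + (-516.8) + (-154.752)
= 1866.79728.

Var[V] = 1866.79728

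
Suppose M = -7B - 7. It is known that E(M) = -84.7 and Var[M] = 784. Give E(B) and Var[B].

E(B) = 11.1, Var[B] = 16

From M = -7B - 7: E(M) = a·E(B) + b, so E(B) = (E(M) − b)/a = (-84.7 − (-7))/(-7) = 11.1.
Var[M] = a²·Var[B], so Var[B] = 784/(-7)² = 16.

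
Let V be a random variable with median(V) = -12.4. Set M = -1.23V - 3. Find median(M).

A linear map preserves order up to sign, so median(M) = a·median(V) + b = (-1.23)·(-12.4) + (-3) = 12.252.

median(M) = 12.252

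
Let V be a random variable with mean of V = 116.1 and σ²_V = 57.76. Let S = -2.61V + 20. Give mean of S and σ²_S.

mean of S = -283.021, σ²_S = 393.466896

S = -2.61V + 20 is linear with a = -2.61, b = 20.
mean of S = a·mean of V + b = (-2.61)·116.1 + 20 = -283.021.
σ²_S = a²·σ²_V = (-2.61)²·57.76 = 393.466896 (the additive constant 20 does not affect variance).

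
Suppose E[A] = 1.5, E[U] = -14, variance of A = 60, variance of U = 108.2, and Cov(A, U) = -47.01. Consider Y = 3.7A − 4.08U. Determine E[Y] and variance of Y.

E[Y] = 3.7·E[A] + (-4.08)·E[U] = 3.7·1.5 + (-4.08)·(-14) = 62.67.
variance of Y = a²·variance of A + b²·variance of U + 2ab·Cov(A, U) with a = 3.7, b = -4.08.
= 3.7²·60 + (-4.08)²·108.2 + 2·3.7·(-4.08)·(-47.01)
= 821.4 + 1801.14048 + 1419.32592 = 4041.8664.

E[Y] = 62.67, variance of Y = 4041.8664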